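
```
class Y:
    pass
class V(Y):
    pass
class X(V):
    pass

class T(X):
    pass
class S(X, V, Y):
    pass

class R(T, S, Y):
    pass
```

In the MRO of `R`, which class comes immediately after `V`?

Y

L[R] = R + merge(L[T], L[S], L[Y], [T S Y])
  take T:  [T X V Y object] + [S X V Y object] + [Y object] + [T S Y]
  take S:  [X V Y object] + [S X V Y object] + [Y object] + [S Y]
  take X:  [X V Y object] + [X V Y object] + [Y object] + [Y]
  take V:  [V Y object] + [V Y object] + [Y object] + [Y]
  take Y:  [Y object] + [Y object] + [Y object] + [Y]
  take object:  [object] + [object] + [object]
MRO: R T S X V Y object
V is at position 4; next is Y.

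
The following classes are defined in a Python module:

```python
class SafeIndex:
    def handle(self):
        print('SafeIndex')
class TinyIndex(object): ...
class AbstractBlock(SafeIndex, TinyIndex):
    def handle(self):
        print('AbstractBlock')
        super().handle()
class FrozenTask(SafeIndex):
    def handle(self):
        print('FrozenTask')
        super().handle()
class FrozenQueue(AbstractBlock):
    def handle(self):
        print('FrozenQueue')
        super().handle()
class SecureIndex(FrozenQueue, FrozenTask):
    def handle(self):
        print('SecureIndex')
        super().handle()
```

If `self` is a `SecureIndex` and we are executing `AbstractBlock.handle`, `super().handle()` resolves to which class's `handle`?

L[SecureIndex] = SecureIndex + merge(L[FrozenQueue], L[FrozenTask], [FrozenQueue FrozenTask])
  take FrozenQueue:  [FrozenQueue AbstractBlock SafeIndex TinyIndex object] + [FrozenTask SafeIndex object] + [FrozenQueue FrozenTask]
  take AbstractBlock:  [AbstractBlock SafeIndex TinyIndex object] + [FrozenTask SafeIndex object] + [FrozenTask]
  take FrozenTask:  [SafeIndex TinyIndex object] + [FrozenTask SafeIndex object] + [FrozenTask]
  take SafeIndex:  [SafeIndex TinyIndex object] + [SafeIndex object]
  take TinyIndex:  [TinyIndex object] + [object]
  take object:  [object] + [object]
MRO: SecureIndex FrozenQueue AbstractBlock FrozenTask SafeIndex TinyIndex object
super() in AbstractBlock.handle on a SecureIndex instance goes to the class after AbstractBlock in SecureIndex's MRO: FrozenTask.

FrozenTask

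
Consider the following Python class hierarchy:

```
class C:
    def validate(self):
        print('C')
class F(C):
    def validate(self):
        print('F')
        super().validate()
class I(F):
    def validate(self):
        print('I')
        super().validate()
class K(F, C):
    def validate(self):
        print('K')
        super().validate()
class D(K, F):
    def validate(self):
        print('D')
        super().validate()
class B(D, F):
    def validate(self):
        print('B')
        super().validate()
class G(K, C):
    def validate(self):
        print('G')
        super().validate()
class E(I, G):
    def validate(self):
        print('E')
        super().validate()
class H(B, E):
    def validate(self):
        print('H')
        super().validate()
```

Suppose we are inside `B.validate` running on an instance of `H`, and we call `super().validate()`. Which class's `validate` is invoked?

D

L[H] = H + merge(L[B], L[E], [B E])
  take B:  [B D K F C object] + [E I G K F C object] + [B E]
  take D:  [D K F C object] + [E I G K F C object] + [E]
  take E:  [K F C object] + [E I G K F C object] + [E]
  take I:  [K F C object] + [I G K F C object]
  take G:  [K F C object] + [G K F C object]
  take K:  [K F C object] + [K F C object]
  take F:  [F C object] + [F C object]
  take C:  [C object] + [C object]
  take object:  [object] + [object]
MRO: H B D E I G K F C object
super() in B.validate on a H instance goes to the class after B in H's MRO: D.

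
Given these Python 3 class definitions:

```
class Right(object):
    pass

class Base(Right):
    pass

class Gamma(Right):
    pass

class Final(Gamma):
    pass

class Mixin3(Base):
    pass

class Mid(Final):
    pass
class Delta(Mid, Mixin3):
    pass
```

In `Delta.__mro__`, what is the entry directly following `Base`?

L[Delta] = Delta + merge(L[Mid], L[Mixin3], [Mid Mixin3])
  take Mid:  [Mid Final Gamma Right object] + [Mixin3 Base Right object] + [Mid Mixin3]
  take Final:  [Final Gamma Right object] + [Mixin3 Base Right object] + [Mixin3]
  take Gamma:  [Gamma Right object] + [Mixin3 Base Right object] + [Mixin3]
  take Mixin3:  [Right object] + [Mixin3 Base Right object] + [Mixin3]
  take Base:  [Right object] + [Base Right object]
  take Right:  [Right object] + [Right object]
  take object:  [object] + [object]
MRO: Delta Mid Final Gamma Mixin3 Base Right object
Base is at position 5; next is Right.

Right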